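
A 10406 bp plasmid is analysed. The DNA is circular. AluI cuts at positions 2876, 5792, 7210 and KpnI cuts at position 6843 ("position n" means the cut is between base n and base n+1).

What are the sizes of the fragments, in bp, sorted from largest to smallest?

6072, 2916, 1051, 367 bp

Combined cut positions (sorted): 2876, 5792, 6843, 7210.
Circular molecule, 4 cuts → 4 fragments:
  5792 − 2876 = 2916 bp
  6843 − 5792 = 1051 bp
  7210 − 6843 = 367 bp
  wrap: 10406 − 7210 + 2876 = 6072 bp
Sorted largest to smallest: 6072, 2916, 1051, 367 bp.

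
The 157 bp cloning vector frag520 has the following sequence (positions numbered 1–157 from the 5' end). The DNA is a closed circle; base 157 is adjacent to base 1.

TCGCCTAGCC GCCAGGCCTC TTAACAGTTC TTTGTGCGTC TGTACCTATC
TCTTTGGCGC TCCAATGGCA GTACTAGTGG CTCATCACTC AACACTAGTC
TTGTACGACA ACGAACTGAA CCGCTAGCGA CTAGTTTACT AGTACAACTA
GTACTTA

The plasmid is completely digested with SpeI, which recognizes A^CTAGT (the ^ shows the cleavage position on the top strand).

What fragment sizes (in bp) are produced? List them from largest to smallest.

SpeI sites (ACTAGT) start at positions 73, 94, 130, 138, 147.
SpeI cuts after the first base of each site, so after positions 73, 94, 130, 138, 147.
Circular molecule, 5 cuts → 5 fragments:
  74–94 → 21 bp
  95–130 → 36 bp
  131–138 → 8 bp
  139–147 → 9 bp
  148–157 then 1–73 → 10 + 73 = 83 bp
Sorted largest to smallest: 83, 36, 21, 9, 8 bp.

83, 36, 21, 9, 8 bp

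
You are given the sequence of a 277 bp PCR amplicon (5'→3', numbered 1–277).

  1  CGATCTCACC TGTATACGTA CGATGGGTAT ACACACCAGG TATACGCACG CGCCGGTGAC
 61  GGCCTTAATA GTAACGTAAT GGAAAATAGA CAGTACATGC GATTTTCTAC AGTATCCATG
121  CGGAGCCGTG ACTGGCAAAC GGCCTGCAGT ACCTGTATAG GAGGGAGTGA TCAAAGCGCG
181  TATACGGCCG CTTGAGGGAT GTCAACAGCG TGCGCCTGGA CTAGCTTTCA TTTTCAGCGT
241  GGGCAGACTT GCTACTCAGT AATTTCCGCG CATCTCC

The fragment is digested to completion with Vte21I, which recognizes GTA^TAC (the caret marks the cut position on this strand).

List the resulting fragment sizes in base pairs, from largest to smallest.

140, 95, 15, 14, 13 bp

Vte21I sites (GTATAC) start at positions 12, 27, 40, 180.
Vte21I cuts after base 3 of each site, so after positions 14, 29, 42, 182.
Linear molecule, 4 cuts → 5 fragments:
  1–14 → 14 bp
  15–29 → 15 bp
  30–42 → 13 bp
  43–182 → 140 bp
  183–277 → 95 bp
Sorted largest to smallest: 140, 95, 15, 14, 13 bp.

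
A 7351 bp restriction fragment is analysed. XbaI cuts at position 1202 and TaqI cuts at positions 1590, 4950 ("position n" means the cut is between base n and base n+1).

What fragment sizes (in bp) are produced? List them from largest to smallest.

Combined cut positions (sorted): 1202, 1590, 4950.
Linear molecule, 3 cuts → 4 fragments:
  1202 − 0 = 1202 bp
  1590 − 1202 = 388 bp
  4950 − 1590 = 3360 bp
  7351 − 4950 = 2401 bp
Sorted largest to smallest: 3360, 2401, 1202, 388 bp.

3360, 2401, 1202, 388 bp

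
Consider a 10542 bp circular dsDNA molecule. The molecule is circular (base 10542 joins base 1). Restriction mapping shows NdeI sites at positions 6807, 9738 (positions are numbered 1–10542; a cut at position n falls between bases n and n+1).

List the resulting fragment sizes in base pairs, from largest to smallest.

7611, 2931 bp

Circular molecule, 2 cuts → 2 fragments:
  9738 − 6807 = 2931 bp
  wrap: 10542 − 9738 + 6807 = 7611 bp
Sorted largest to smallest: 7611, 2931 bp.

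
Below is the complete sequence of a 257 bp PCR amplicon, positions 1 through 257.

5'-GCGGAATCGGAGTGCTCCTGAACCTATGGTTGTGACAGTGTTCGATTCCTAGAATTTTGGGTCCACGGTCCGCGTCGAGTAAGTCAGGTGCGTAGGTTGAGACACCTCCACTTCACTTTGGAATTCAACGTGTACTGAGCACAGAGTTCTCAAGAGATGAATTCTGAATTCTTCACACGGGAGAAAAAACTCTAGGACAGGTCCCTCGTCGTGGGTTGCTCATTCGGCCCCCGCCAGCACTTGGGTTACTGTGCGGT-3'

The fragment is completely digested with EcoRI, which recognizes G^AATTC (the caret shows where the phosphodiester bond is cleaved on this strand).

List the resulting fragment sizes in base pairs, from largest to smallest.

121, 91, 38, 7 bp

EcoRI sites (GAATTC) start at positions 121, 159, 166.
EcoRI cuts after the first base of each site, so after positions 121, 159, 166.
Linear molecule, 3 cuts → 4 fragments:
  1–121 → 121 bp
  122–159 → 38 bp
  160–166 → 7 bp
  167–257 → 91 bp
Sorted largest to smallest: 121, 91, 38, 7 bp.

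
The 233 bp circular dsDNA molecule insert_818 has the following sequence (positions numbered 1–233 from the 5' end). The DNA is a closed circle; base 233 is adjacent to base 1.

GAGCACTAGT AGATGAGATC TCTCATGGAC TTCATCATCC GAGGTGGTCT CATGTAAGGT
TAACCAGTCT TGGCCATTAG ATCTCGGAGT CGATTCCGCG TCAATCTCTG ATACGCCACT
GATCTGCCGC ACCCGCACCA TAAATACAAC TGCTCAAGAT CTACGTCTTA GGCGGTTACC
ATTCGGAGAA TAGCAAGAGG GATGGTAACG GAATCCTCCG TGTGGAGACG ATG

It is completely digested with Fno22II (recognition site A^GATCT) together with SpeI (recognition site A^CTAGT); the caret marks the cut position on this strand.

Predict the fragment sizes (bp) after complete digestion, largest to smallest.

Fno22II sites (AGATCT) start at positions 16, 79, 157.
Fno22II cuts after the first base of each site, so after positions 16, 79, 157.
The SpeI site (ACTAGT) starts at position 5.
SpeI cuts after the first base of each site, so after position 5.
Combined cut positions: 5, 16, 79, 157.
Circular molecule, 4 cuts → 4 fragments:
  6–16 → 11 bp
  17–79 → 63 bp
  80–157 → 78 bp
  158–233 then 1–5 → 76 + 5 = 81 bp
Sorted largest to smallest: 81, 78, 63, 11 bp.

81, 78, 63, 11 bp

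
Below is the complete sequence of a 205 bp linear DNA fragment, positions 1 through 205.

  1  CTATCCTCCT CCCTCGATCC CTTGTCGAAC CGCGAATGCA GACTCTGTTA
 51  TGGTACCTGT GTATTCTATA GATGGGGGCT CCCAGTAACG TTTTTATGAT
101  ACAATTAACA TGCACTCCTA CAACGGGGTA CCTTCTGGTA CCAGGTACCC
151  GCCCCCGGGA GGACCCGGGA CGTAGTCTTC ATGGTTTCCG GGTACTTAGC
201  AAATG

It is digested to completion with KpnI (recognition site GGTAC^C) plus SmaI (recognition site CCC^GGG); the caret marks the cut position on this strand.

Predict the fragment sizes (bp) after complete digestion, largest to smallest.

KpnI sites (GGTACC) start at positions 52, 127, 137, 144.
KpnI cuts after base 5 of each site (before the last base), so after positions 56, 131, 141, 148.
SmaI sites (CCCGGG) start at positions 154, 164.
SmaI cuts after base 3 of each site, so after positions 156, 166.
Combined cut positions: 56, 131, 141, 148, 156, 166.
Linear molecule, 6 cuts → 7 fragments:
  1–56 → 56 bp
  57–131 → 75 bp
  132–141 → 10 bp
  142–148 → 7 bp
  149–156 → 8 bp
  157–166 → 10 bp
  167–205 → 39 bp
Sorted largest to smallest: 75, 56, 39, 10, 10, 8, 7 bp.

75, 56, 39, 10, 10, 8, 7 bp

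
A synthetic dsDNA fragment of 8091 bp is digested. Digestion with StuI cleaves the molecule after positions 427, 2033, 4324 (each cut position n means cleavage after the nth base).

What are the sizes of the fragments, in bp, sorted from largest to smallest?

Linear molecule, 3 cuts → 4 fragments:
  427 − 0 = 427 bp
  2033 − 427 = 1606 bp
  4324 − 2033 = 2291 bp
  8091 − 4324 = 3767 bp
Sorted largest to smallest: 3767, 2291, 1606, 427 bp.

3767, 2291, 1606, 427 bp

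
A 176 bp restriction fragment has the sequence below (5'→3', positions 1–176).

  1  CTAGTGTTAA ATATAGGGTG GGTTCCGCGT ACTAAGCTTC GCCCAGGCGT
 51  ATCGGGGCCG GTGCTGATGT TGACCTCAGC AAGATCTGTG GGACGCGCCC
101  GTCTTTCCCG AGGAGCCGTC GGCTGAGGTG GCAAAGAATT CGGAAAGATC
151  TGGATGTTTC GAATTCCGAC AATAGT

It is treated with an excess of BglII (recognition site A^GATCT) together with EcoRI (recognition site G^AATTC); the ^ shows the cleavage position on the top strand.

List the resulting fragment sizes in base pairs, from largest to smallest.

82, 54, 15, 15, 10 bp

BglII sites (AGATCT) start at positions 82, 146.
BglII cuts after the first base of each site, so after positions 82, 146.
EcoRI sites (GAATTC) start at positions 136, 161.
EcoRI cuts after the first base of each site, so after positions 136, 161.
Combined cut positions: 82, 136, 146, 161.
Linear molecule, 4 cuts → 5 fragments:
  1–82 → 82 bp
  83–136 → 54 bp
  137–146 → 10 bp
  147–161 → 15 bp
  162–176 → 15 bp
Sorted largest to smallest: 82, 54, 15, 15, 10 bp.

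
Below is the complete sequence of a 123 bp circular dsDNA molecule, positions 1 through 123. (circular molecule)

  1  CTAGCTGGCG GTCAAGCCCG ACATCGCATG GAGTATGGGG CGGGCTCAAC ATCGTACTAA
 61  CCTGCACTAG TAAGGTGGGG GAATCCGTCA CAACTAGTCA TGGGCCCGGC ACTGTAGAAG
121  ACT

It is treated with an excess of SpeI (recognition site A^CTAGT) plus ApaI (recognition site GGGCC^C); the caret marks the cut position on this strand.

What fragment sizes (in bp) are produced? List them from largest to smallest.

83, 27, 13 bp

SpeI sites (ACTAGT) start at positions 66, 93.
SpeI cuts after the first base of each site, so after positions 66, 93.
The ApaI site (GGGCCC) starts at position 102.
ApaI cuts after base 5 of each site (before the last base), so after position 106.
Combined cut positions: 66, 93, 106.
Circular molecule, 3 cuts → 3 fragments:
  67–93 → 27 bp
  94–106 → 13 bp
  107–123 then 1–66 → 17 + 66 = 83 bp
Sorted largest to smallest: 83, 27, 13 bp.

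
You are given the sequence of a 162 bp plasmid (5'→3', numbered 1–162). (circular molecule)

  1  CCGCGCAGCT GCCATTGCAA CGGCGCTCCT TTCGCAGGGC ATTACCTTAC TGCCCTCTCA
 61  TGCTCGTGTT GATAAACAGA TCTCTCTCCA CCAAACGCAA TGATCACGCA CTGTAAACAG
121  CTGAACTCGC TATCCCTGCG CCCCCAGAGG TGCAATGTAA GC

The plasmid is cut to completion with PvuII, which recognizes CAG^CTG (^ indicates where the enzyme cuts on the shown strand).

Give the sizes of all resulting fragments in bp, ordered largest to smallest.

112, 50 bp

PvuII sites (CAGCTG) start at positions 6, 118.
PvuII cuts after base 3 of each site, so after positions 8, 120.
Circular molecule, 2 cuts → 2 fragments:
  9–120 → 112 bp
  121–162 then 1–8 → 42 + 8 = 50 bp
Sorted largest to smallest: 112, 50 bp.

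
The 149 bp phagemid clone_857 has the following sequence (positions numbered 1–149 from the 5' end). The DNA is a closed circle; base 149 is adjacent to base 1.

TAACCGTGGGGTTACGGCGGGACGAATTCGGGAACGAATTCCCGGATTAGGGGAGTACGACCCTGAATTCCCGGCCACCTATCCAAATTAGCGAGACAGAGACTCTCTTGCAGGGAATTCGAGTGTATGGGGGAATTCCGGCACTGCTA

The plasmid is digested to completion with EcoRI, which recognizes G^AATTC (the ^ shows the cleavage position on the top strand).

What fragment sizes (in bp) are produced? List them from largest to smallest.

50, 40, 29, 18, 12 bp

EcoRI sites (GAATTC) start at positions 24, 36, 65, 115, 133.
EcoRI cuts after the first base of each site, so after positions 24, 36, 65, 115, 133.
Circular molecule, 5 cuts → 5 fragments:
  25–36 → 12 bp
  37–65 → 29 bp
  66–115 → 50 bp
  116–133 → 18 bp
  134–149 then 1–24 → 16 + 24 = 40 bp
Sorted largest to smallest: 50, 40, 29, 18, 12 bp.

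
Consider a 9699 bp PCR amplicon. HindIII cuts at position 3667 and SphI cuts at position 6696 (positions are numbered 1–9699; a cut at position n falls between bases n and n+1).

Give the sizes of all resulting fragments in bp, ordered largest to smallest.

3667, 3029, 3003 bp

Combined cut positions (sorted): 3667, 6696.
Linear molecule, 2 cuts → 3 fragments:
  3667 − 0 = 3667 bp
  6696 − 3667 = 3029 bp
  9699 − 6696 = 3003 bp
Sorted largest to smallest: 3667, 3029, 3003 bp.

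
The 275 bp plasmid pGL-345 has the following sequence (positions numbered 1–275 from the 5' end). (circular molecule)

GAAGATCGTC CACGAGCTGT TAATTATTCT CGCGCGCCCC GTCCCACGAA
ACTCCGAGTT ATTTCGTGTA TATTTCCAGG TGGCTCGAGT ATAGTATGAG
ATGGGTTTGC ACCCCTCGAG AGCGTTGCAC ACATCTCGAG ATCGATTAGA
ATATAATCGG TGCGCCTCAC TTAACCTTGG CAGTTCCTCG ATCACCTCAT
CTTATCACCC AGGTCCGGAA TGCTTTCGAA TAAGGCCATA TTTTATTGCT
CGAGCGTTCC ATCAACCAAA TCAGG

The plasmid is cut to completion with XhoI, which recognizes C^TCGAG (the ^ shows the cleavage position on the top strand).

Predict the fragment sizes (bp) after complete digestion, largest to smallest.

XhoI sites (CTCGAG) start at positions 84, 115, 135, 249.
XhoI cuts after the first base of each site, so after positions 84, 115, 135, 249.
Circular molecule, 4 cuts → 4 fragments:
  85–115 → 31 bp
  116–135 → 20 bp
  136–249 → 114 bp
  250–275 then 1–84 → 26 + 84 = 110 bp
Sorted largest to smallest: 114, 110, 31, 20 bp.

114, 110, 31, 20 bp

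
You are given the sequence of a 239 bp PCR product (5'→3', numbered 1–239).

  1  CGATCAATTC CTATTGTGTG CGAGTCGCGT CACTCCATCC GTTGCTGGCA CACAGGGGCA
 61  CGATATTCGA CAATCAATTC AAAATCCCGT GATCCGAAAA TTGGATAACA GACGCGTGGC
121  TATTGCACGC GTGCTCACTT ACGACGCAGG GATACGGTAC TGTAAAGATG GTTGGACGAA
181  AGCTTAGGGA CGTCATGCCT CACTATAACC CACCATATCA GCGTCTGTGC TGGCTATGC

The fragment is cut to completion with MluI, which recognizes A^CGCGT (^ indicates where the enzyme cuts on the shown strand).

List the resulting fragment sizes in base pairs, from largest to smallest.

112, 112, 15 bp

MluI sites (ACGCGT) start at positions 112, 127.
MluI cuts after the first base of each site, so after positions 112, 127.
Linear molecule, 2 cuts → 3 fragments:
  1–112 → 112 bp
  113–127 → 15 bp
  128–239 → 112 bp
Sorted largest to smallest: 112, 112, 15 bp.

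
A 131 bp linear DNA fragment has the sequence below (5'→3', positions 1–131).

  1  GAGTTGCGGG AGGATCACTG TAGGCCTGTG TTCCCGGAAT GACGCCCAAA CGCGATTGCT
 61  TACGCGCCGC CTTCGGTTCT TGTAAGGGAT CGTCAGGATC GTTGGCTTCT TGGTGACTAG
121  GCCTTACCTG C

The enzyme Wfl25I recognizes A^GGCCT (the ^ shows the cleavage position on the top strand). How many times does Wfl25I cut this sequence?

2

AGGCCT occurs starting at positions 22, 119.
Wfl25I cuts at 2 sites.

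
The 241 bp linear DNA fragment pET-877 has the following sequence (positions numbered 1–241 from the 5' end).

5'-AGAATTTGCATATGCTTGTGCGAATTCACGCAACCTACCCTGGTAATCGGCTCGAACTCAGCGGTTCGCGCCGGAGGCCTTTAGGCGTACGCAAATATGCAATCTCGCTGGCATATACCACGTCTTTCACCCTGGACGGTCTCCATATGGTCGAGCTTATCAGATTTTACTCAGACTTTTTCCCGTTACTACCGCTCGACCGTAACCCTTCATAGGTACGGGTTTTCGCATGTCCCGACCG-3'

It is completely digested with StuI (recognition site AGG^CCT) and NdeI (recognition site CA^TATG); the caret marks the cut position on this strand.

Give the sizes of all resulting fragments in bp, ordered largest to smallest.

96, 68, 67, 10 bp

The StuI site (AGGCCT) starts at position 75.
StuI cuts after base 3 of each site, so after position 77.
NdeI sites (CATATG) start at positions 9, 144.
NdeI cuts after base 2 of each site, so after positions 10, 145.
Combined cut positions: 10, 77, 145.
Linear molecule, 3 cuts → 4 fragments:
  1–10 → 10 bp
  11–77 → 67 bp
  78–145 → 68 bp
  146–241 → 96 bp
Sorted largest to smallest: 96, 68, 67, 10 bp.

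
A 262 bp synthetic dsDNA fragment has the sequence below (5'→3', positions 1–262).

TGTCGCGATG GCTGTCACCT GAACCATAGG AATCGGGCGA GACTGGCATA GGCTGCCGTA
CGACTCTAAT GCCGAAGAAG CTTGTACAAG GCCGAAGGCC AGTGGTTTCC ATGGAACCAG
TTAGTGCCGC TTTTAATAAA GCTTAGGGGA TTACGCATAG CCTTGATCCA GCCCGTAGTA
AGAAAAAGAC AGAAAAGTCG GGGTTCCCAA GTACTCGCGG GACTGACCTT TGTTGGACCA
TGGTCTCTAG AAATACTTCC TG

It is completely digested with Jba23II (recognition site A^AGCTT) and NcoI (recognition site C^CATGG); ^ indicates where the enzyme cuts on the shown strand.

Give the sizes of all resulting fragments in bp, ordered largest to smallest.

99, 78, 31, 30, 24 bp

Jba23II sites (AAGCTT) start at positions 78, 139.
Jba23II cuts after the first base of each site, so after positions 78, 139.
NcoI sites (CCATGG) start at positions 109, 238.
NcoI cuts after the first base of each site, so after positions 109, 238.
Combined cut positions: 78, 109, 139, 238.
Linear molecule, 4 cuts → 5 fragments:
  1–78 → 78 bp
  79–109 → 31 bp
  110–139 → 30 bp
  140–238 → 99 bp
  239–262 → 24 bp
Sorted largest to smallest: 99, 78, 31, 30, 24 bp.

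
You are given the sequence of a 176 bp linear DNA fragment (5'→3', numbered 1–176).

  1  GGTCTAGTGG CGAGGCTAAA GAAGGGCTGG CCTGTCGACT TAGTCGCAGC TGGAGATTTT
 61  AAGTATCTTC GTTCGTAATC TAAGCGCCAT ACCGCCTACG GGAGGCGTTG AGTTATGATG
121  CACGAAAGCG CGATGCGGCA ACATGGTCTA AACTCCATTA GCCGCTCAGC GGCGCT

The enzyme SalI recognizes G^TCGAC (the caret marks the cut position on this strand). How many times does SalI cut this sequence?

GTCGAC occurs starting at position 34.
SalI cuts at 1 site.

1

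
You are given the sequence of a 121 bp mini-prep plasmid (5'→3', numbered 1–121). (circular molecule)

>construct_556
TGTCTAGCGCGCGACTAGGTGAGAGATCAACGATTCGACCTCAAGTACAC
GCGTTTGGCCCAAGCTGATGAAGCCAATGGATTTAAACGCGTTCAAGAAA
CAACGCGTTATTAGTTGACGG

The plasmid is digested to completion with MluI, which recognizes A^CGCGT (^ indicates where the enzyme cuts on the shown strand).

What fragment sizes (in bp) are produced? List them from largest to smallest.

67, 38, 16 bp

MluI sites (ACGCGT) start at positions 49, 87, 103.
MluI cuts after the first base of each site, so after positions 49, 87, 103.
Circular molecule, 3 cuts → 3 fragments:
  50–87 → 38 bp
  88–103 → 16 bp
  104–121 then 1–49 → 18 + 49 = 67 bp
Sorted largest to smallest: 67, 38, 16 bp.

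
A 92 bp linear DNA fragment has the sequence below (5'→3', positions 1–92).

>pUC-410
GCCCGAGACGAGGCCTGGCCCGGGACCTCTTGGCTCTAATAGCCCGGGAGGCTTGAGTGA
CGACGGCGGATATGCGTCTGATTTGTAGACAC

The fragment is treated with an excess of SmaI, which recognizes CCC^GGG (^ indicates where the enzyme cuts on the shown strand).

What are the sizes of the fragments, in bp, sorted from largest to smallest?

47, 24, 21 bp

SmaI sites (CCCGGG) start at positions 19, 43.
SmaI cuts after base 3 of each site, so after positions 21, 45.
Linear molecule, 2 cuts → 3 fragments:
  1–21 → 21 bp
  22–45 → 24 bp
  46–92 → 47 bp
Sorted largest to smallest: 47, 24, 21 bp.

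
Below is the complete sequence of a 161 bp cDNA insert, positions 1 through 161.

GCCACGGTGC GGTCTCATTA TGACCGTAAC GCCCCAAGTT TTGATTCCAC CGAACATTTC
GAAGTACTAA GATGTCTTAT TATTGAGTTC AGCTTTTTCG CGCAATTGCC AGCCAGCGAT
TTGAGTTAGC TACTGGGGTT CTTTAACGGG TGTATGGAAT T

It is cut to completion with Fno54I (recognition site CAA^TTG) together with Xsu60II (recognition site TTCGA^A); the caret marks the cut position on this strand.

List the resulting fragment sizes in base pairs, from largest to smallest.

The Fno54I site (CAATTG) starts at position 103.
Fno54I cuts after base 3 of each site, so after position 105.
The Xsu60II site (TTCGAA) starts at position 58.
Xsu60II cuts after base 5 of each site (before the last base), so after position 62.
Combined cut positions: 62, 105.
Linear molecule, 2 cuts → 3 fragments:
  1–62 → 62 bp
  63–105 → 43 bp
  106–161 → 56 bp
Sorted largest to smallest: 62, 56, 43 bp.

62, 56, 43 bp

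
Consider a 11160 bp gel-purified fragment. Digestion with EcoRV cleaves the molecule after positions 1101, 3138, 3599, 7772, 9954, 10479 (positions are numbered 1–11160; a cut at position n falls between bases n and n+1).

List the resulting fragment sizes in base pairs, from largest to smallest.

Linear molecule, 6 cuts → 7 fragments:
  1101 − 0 = 1101 bp
  3138 − 1101 = 2037 bp
  3599 − 3138 = 461 bp
  7772 − 3599 = 4173 bp
  9954 − 7772 = 2182 bp
  10479 − 9954 = 525 bp
  11160 − 10479 = 681 bp
Sorted largest to smallest: 4173, 2182, 2037, 1101, 681, 525, 461 bp.

4173, 2182, 2037, 1101, 681, 525, 461 bp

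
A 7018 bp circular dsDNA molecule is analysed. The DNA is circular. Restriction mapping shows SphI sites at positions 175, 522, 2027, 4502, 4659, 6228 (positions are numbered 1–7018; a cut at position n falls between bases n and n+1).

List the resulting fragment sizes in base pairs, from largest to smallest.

2475, 1569, 1505, 965, 347, 157 bp

Circular molecule, 6 cuts → 6 fragments:
  522 − 175 = 347 bp
  2027 − 522 = 1505 bp
  4502 − 2027 = 2475 bp
  4659 − 4502 = 157 bp
  6228 − 4659 = 1569 bp
  wrap: 7018 − 6228 + 175 = 965 bp
Sorted largest to smallest: 2475, 1569, 1505, 965, 347, 157 bp.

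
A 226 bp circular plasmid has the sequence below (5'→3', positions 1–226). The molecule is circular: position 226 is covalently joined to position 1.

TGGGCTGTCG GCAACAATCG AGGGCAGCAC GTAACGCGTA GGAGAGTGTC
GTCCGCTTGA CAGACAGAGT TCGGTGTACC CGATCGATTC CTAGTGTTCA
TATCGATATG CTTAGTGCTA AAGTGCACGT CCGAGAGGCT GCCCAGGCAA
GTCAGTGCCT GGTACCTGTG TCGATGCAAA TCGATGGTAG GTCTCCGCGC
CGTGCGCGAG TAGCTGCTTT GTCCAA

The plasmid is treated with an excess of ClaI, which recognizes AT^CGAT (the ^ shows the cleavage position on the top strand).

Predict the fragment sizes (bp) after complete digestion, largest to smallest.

129, 78, 19 bp

ClaI sites (ATCGAT) start at positions 83, 102, 180.
ClaI cuts after base 2 of each site, so after positions 84, 103, 181.
Circular molecule, 3 cuts → 3 fragments:
  85–103 → 19 bp
  104–181 → 78 bp
  182–226 then 1–84 → 45 + 84 = 129 bp
Sorted largest to smallest: 129, 78, 19 bp.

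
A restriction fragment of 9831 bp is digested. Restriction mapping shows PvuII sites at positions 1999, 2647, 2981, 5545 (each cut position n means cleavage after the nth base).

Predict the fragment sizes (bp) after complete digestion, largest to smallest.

Linear molecule, 4 cuts → 5 fragments:
  1999 − 0 = 1999 bp
  2647 − 1999 = 648 bp
  2981 − 2647 = 334 bp
  5545 − 2981 = 2564 bp
  9831 − 5545 = 4286 bp
Sorted largest to smallest: 4286, 2564, 1999, 648, 334 bp.

4286, 2564, 1999, 648, 334 bp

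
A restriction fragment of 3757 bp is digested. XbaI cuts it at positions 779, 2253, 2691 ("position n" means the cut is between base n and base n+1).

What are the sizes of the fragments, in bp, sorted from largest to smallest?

1474, 1066, 779, 438 bp

Linear molecule, 3 cuts → 4 fragments:
  779 − 0 = 779 bp
  2253 − 779 = 1474 bp
  2691 − 2253 = 438 bp
  3757 − 2691 = 1066 bp
Sorted largest to smallest: 1474, 1066, 779, 438 bp.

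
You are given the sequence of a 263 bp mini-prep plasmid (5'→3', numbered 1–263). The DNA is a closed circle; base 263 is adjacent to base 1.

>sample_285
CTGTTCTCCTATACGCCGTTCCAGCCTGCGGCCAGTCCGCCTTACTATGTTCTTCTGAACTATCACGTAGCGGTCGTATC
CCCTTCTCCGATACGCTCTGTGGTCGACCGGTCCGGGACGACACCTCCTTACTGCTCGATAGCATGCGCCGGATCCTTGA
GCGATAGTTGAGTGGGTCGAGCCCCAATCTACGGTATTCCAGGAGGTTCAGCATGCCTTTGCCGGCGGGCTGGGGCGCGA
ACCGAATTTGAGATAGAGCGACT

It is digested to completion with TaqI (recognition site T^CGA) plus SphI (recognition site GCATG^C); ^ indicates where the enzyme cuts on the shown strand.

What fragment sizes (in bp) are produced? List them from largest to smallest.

TaqI sites (TCGA) start at positions 104, 136, 177.
TaqI cuts after the first base of each site, so after positions 104, 136, 177.
SphI sites (GCATGC) start at positions 142, 211.
SphI cuts after base 5 of each site (before the last base), so after positions 146, 215.
Combined cut positions: 104, 136, 146, 177, 215.
Circular molecule, 5 cuts → 5 fragments:
  105–136 → 32 bp
  137–146 → 10 bp
  147–177 → 31 bp
  178–215 → 38 bp
  216–263 then 1–104 → 48 + 104 = 152 bp
Sorted largest to smallest: 152, 38, 32, 31, 10 bp.

152, 38, 32, 31, 10 bp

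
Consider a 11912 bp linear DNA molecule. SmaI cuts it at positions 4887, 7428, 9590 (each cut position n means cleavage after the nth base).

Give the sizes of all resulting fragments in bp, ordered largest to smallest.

Linear molecule, 3 cuts → 4 fragments:
  4887 − 0 = 4887 bp
  7428 − 4887 = 2541 bp
  9590 − 7428 = 2162 bp
  11912 − 9590 = 2322 bp
Sorted largest to smallest: 4887, 2541, 2322, 2162 bp.

4887, 2541, 2322, 2162 bp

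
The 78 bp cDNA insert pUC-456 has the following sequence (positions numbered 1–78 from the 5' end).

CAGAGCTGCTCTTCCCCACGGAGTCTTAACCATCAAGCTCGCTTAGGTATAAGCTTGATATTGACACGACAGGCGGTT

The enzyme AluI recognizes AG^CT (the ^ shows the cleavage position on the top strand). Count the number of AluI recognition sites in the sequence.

3

AGCT occurs starting at positions 4, 36, 52.
AluI cuts at 3 sites.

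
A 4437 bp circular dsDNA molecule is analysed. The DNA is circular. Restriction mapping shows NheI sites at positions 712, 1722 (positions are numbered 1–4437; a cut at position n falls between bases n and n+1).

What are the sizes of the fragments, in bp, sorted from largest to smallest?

Circular molecule, 2 cuts → 2 fragments:
  1722 − 712 = 1010 bp
  wrap: 4437 − 1722 + 712 = 3427 bp
Sorted largest to smallest: 3427, 1010 bp.

3427, 1010 bp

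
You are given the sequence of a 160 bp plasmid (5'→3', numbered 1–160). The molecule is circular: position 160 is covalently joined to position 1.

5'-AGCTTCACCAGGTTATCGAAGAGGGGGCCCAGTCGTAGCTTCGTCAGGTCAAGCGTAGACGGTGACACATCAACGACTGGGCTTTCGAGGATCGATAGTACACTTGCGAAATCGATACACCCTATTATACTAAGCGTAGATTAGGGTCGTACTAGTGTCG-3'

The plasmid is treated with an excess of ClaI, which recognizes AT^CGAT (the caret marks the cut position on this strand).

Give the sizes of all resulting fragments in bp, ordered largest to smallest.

140, 20 bp

ClaI sites (ATCGAT) start at positions 91, 111.
ClaI cuts after base 2 of each site, so after positions 92, 112.
Circular molecule, 2 cuts → 2 fragments:
  93–112 → 20 bp
  113–160 then 1–92 → 48 + 92 = 140 bp
Sorted largest to smallest: 140, 20 bp.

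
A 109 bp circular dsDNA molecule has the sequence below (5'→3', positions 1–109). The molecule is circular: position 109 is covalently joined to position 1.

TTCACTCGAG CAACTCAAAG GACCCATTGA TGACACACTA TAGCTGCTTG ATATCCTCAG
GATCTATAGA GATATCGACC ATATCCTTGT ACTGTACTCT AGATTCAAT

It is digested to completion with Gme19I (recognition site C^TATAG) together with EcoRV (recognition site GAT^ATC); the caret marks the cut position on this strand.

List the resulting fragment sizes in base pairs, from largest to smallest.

74, 14, 12, 9 bp

Gme19I sites (CTATAG) start at positions 38, 64.
Gme19I cuts after the first base of each site, so after positions 38, 64.
EcoRV sites (GATATC) start at positions 50, 71.
EcoRV cuts after base 3 of each site, so after positions 52, 73.
Combined cut positions: 38, 52, 64, 73.
Circular molecule, 4 cuts → 4 fragments:
  39–52 → 14 bp
  53–64 → 12 bp
  65–73 → 9 bp
  74–109 then 1–38 → 36 + 38 = 74 bp
Sorted largest to smallest: 74, 14, 12, 9 bp.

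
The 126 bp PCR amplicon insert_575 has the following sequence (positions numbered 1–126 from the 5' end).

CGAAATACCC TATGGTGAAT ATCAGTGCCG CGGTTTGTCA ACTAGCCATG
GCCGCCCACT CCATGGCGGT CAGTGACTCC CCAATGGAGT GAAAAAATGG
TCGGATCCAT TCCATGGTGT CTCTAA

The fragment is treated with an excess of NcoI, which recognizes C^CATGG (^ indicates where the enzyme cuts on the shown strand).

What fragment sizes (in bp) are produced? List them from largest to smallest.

NcoI sites (CCATGG) start at positions 46, 61, 112.
NcoI cuts after the first base of each site, so after positions 46, 61, 112.
Linear molecule, 3 cuts → 4 fragments:
  1–46 → 46 bp
  47–61 → 15 bp
  62–112 → 51 bp
  113–126 → 14 bp
Sorted largest to smallest: 51, 46, 15, 14 bp.

51, 46, 15, 14 bp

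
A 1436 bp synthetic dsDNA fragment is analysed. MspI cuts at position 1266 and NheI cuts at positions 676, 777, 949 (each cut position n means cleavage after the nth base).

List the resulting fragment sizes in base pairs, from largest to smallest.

Combined cut positions (sorted): 676, 777, 949, 1266.
Linear molecule, 4 cuts → 5 fragments:
  676 − 0 = 676 bp
  777 − 676 = 101 bp
  949 − 777 = 172 bp
  1266 − 949 = 317 bp
  1436 − 1266 = 170 bp
Sorted largest to smallest: 676, 317, 172, 170, 101 bp.

676, 317, 172, 170, 101 bp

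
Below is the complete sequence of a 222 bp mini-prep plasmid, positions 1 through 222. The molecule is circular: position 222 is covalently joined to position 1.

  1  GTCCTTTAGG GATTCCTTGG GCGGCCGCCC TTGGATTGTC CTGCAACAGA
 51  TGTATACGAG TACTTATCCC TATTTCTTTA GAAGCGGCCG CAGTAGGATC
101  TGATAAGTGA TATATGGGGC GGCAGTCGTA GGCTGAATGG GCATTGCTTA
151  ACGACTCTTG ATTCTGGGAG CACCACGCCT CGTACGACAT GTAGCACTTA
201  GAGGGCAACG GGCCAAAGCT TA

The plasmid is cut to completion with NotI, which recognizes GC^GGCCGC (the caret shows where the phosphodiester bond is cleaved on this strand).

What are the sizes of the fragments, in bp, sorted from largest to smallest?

NotI sites (GCGGCCGC) start at positions 21, 84.
NotI cuts after base 2 of each site, so after positions 22, 85.
Circular molecule, 2 cuts → 2 fragments:
  23–85 → 63 bp
  86–222 then 1–22 → 137 + 22 = 159 bp
Sorted largest to smallest: 159, 63 bp.

159, 63 bp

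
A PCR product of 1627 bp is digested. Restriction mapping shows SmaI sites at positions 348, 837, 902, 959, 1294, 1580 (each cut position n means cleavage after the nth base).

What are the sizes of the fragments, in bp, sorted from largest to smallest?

Linear molecule, 6 cuts → 7 fragments:
  348 − 0 = 348 bp
  837 − 348 = 489 bp
  902 − 837 = 65 bp
  959 − 902 = 57 bp
  1294 − 959 = 335 bp
  1580 − 1294 = 286 bp
  1627 − 1580 = 47 bp
Sorted largest to smallest: 489, 348, 335, 286, 65, 57, 47 bp.

489, 348, 335, 286, 65, 57, 47 bp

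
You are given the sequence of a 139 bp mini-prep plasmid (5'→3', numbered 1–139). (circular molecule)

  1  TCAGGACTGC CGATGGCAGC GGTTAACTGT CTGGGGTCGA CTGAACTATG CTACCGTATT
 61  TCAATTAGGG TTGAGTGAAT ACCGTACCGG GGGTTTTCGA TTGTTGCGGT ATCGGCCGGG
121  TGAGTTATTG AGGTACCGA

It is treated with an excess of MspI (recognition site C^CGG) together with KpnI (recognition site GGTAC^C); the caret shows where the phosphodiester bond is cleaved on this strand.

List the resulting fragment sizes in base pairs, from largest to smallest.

MspI sites (CCGG) start at positions 87, 116.
MspI cuts after the first base of each site, so after positions 87, 116.
The KpnI site (GGTACC) starts at position 132.
KpnI cuts after base 5 of each site (before the last base), so after position 136.
Combined cut positions: 87, 116, 136.
Circular molecule, 3 cuts → 3 fragments:
  88–116 → 29 bp
  117–136 → 20 bp
  137–139 then 1–87 → 3 + 87 = 90 bp
Sorted largest to smallest: 90, 29, 20 bp.

90, 29, 20 bp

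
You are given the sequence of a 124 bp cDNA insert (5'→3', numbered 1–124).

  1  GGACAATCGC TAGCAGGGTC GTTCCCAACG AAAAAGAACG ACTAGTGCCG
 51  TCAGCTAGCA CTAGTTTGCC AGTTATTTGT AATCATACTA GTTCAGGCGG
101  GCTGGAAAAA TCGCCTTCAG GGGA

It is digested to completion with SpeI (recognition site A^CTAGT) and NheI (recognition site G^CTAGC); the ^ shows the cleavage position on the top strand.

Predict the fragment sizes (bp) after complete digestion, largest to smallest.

37, 32, 27, 13, 9, 6 bp

SpeI sites (ACTAGT) start at positions 41, 60, 87.
SpeI cuts after the first base of each site, so after positions 41, 60, 87.
NheI sites (GCTAGC) start at positions 9, 54.
NheI cuts after the first base of each site, so after positions 9, 54.
Combined cut positions: 9, 41, 54, 60, 87.
Linear molecule, 5 cuts → 6 fragments:
  1–9 → 9 bp
  10–41 → 32 bp
  42–54 → 13 bp
  55–60 → 6 bp
  61–87 → 27 bp
  88–124 → 37 bp
Sorted largest to smallest: 37, 32, 27, 13, 9, 6 bp.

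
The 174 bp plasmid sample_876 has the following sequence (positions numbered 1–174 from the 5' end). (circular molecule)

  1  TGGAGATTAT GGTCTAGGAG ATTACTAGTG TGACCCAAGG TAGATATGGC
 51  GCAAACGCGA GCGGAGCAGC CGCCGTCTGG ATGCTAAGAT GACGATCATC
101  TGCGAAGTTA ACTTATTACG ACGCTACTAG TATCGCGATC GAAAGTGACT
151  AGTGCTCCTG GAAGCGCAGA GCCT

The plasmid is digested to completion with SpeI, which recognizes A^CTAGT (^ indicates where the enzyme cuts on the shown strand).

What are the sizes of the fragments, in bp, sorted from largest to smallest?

102, 50, 22 bp

SpeI sites (ACTAGT) start at positions 24, 126, 148.
SpeI cuts after the first base of each site, so after positions 24, 126, 148.
Circular molecule, 3 cuts → 3 fragments:
  25–126 → 102 bp
  127–148 → 22 bp
  149–174 then 1–24 → 26 + 24 = 50 bp
Sorted largest to smallest: 102, 50, 22 bp.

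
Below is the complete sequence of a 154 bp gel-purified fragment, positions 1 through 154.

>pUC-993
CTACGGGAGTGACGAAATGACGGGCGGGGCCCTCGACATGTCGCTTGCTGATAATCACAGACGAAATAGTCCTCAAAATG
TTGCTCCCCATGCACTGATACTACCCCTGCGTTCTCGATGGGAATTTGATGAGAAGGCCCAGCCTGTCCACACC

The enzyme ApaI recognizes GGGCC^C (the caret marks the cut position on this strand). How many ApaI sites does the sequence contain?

1

GGGCCC occurs starting at position 27.
ApaI cuts at 1 site.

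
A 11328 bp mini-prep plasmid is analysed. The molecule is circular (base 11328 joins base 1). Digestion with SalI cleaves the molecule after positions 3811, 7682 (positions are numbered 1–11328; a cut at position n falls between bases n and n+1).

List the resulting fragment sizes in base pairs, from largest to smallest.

7457, 3871 bp

Circular molecule, 2 cuts → 2 fragments:
  7682 − 3811 = 3871 bp
  wrap: 11328 − 7682 + 3811 = 7457 bp
Sorted largest to smallest: 7457, 3871 bp.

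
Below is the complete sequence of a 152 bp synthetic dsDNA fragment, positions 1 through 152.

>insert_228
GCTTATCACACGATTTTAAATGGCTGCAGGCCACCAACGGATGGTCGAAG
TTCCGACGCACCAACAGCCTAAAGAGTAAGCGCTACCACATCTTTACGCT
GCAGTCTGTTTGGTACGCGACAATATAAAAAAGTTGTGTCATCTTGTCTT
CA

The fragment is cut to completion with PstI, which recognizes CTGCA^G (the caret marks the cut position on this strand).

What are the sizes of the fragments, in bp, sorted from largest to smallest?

75, 49, 28 bp

PstI sites (CTGCAG) start at positions 24, 99.
PstI cuts after base 5 of each site (before the last base), so after positions 28, 103.
Linear molecule, 2 cuts → 3 fragments:
  1–28 → 28 bp
  29–103 → 75 bp
  104–152 → 49 bp
Sorted largest to smallest: 75, 49, 28 bp.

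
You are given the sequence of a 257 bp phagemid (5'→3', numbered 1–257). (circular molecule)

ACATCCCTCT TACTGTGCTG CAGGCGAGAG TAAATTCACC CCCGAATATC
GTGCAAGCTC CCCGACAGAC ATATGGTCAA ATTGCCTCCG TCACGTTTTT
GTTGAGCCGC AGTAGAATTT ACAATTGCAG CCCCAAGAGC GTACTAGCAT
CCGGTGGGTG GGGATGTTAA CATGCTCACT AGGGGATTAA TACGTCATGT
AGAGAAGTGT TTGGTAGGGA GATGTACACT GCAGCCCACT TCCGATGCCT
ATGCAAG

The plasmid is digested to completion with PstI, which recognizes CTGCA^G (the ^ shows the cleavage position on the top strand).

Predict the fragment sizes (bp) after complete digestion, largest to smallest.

PstI sites (CTGCAG) start at positions 18, 229.
PstI cuts after base 5 of each site (before the last base), so after positions 22, 233.
Circular molecule, 2 cuts → 2 fragments:
  23–233 → 211 bp
  234–257 then 1–22 → 24 + 22 = 46 bp
Sorted largest to smallest: 211, 46 bp.

211, 46 bp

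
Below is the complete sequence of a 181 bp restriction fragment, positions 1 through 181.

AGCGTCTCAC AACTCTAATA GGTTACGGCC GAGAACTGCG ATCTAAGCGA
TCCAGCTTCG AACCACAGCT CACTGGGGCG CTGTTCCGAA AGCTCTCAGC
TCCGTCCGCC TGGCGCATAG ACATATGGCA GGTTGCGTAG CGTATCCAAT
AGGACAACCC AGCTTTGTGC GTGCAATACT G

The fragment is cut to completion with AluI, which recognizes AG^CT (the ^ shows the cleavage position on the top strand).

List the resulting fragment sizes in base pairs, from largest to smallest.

AluI sites (AGCT) start at positions 54, 67, 91, 98, 161.
AluI cuts after base 2 of each site, so after positions 55, 68, 92, 99, 162.
Linear molecule, 5 cuts → 6 fragments:
  1–55 → 55 bp
  56–68 → 13 bp
  69–92 → 24 bp
  93–99 → 7 bp
  100–162 → 63 bp
  163–181 → 19 bp
Sorted largest to smallest: 63, 55, 24, 19, 13, 7 bp.

63, 55, 24, 19, 13, 7 bp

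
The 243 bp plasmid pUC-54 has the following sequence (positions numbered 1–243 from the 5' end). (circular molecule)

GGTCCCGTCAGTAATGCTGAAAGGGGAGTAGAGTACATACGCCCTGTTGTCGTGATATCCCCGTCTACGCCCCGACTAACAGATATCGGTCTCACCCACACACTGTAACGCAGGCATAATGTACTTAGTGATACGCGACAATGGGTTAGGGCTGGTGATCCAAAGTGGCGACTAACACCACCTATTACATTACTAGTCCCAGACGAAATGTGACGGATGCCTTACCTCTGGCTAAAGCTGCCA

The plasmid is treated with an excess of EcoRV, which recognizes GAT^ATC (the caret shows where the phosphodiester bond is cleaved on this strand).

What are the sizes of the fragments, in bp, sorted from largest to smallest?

215, 28 bp

EcoRV sites (GATATC) start at positions 54, 82.
EcoRV cuts after base 3 of each site, so after positions 56, 84.
Circular molecule, 2 cuts → 2 fragments:
  57–84 → 28 bp
  85–243 then 1–56 → 159 + 56 = 215 bp
Sorted largest to smallest: 215, 28 bp.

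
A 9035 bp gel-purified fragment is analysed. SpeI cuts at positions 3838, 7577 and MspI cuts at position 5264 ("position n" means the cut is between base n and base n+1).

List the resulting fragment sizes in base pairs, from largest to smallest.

3838, 2313, 1458, 1426 bp

Combined cut positions (sorted): 3838, 5264, 7577.
Linear molecule, 3 cuts → 4 fragments:
  3838 − 0 = 3838 bp
  5264 − 3838 = 1426 bp
  7577 − 5264 = 2313 bp
  9035 − 7577 = 1458 bp
Sorted largest to smallest: 3838, 2313, 1458, 1426 bp.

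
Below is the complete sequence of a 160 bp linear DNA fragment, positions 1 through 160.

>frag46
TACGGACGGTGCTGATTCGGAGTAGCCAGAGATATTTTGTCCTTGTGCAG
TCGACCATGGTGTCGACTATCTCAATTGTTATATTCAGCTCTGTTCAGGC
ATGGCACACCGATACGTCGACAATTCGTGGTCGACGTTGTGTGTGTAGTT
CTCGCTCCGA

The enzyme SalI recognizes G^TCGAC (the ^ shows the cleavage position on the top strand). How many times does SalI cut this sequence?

4

GTCGAC occurs starting at positions 50, 62, 116, 130.
SalI cuts at 4 sites.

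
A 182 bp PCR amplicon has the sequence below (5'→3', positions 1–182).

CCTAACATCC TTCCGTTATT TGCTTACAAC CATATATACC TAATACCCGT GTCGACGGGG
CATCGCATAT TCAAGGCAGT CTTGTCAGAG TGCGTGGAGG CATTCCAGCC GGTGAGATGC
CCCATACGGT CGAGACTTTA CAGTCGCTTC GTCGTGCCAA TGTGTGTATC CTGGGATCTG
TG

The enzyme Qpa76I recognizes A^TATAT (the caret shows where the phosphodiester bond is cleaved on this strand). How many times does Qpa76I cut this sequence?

ATATAT occurs starting at position 32.
Qpa76I cuts at 1 site.

1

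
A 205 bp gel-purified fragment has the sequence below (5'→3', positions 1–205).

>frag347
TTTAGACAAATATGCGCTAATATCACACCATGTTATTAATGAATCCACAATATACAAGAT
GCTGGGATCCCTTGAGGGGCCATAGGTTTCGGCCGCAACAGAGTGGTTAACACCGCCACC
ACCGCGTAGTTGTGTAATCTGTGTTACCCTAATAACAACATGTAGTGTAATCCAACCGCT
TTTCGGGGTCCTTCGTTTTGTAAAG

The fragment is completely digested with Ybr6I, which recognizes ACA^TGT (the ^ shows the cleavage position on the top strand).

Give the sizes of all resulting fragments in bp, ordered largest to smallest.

160, 45 bp

The Ybr6I site (ACATGT) starts at position 158.
Ybr6I cuts after base 3 of each site, so after position 160.
Linear molecule, 1 cut → 2 fragments:
  1–160 → 160 bp
  161–205 → 45 bp
Sorted largest to smallest: 160, 45 bp.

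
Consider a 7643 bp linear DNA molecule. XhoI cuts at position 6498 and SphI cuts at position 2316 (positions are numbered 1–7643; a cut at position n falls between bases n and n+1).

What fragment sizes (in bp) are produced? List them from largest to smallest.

Combined cut positions (sorted): 2316, 6498.
Linear molecule, 2 cuts → 3 fragments:
  2316 − 0 = 2316 bp
  6498 − 2316 = 4182 bp
  7643 − 6498 = 1145 bp
Sorted largest to smallest: 4182, 2316, 1145 bp.

4182, 2316, 1145 bp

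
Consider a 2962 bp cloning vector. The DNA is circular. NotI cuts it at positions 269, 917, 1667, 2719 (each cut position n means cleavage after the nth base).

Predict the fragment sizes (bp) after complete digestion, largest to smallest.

Circular molecule, 4 cuts → 4 fragments:
  917 − 269 = 648 bp
  1667 − 917 = 750 bp
  2719 − 1667 = 1052 bp
  wrap: 2962 − 2719 + 269 = 512 bp
Sorted largest to smallest: 1052, 750, 648, 512 bp.

1052, 750, 648, 512 bp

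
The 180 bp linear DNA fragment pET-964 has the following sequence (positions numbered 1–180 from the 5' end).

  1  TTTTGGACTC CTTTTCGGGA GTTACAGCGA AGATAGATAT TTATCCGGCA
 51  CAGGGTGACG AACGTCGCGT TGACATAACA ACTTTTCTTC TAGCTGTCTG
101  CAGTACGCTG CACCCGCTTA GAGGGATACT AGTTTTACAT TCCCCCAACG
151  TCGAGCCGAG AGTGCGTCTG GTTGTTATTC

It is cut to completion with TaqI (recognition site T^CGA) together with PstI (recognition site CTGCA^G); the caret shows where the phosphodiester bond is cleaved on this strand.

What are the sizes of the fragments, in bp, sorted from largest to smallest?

102, 49, 29 bp

The TaqI site (TCGA) starts at position 151.
TaqI cuts after the first base of each site, so after position 151.
The PstI site (CTGCAG) starts at position 98.
PstI cuts after base 5 of each site (before the last base), so after position 102.
Combined cut positions: 102, 151.
Linear molecule, 2 cuts → 3 fragments:
  1–102 → 102 bp
  103–151 → 49 bp
  152–180 → 29 bp
Sorted largest to smallest: 102, 49, 29 bp.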